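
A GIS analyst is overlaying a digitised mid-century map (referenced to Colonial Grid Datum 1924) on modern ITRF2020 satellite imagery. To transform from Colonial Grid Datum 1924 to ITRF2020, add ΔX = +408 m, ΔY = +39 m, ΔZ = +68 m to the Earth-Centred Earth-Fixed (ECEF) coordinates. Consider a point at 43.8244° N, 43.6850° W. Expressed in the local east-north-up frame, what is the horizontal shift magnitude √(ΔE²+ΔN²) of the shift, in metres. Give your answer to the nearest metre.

339 m

At φ = 43.8244°, λ = -43.6850°: sin φ = 0.692450, cos φ = 0.721465, sin λ = -0.690693, cos λ = 0.723148.
ΔE = −sin λ·ΔX + cos λ·ΔY = −(-0.690693)·(408) + (0.723148)·(39) = 310.01 m.
ΔN = −sin φ cos λ·ΔX − sin φ sin λ·ΔY + cos φ·ΔZ = −(0.692450)(0.723148)(408) − (0.692450)(-0.690693)(39) + (0.721465)(68) = -136.59 m.
Horizontal magnitude = √(ΔE² + ΔN²) = √(310.01² + (-136.59)²) = 338.76 m.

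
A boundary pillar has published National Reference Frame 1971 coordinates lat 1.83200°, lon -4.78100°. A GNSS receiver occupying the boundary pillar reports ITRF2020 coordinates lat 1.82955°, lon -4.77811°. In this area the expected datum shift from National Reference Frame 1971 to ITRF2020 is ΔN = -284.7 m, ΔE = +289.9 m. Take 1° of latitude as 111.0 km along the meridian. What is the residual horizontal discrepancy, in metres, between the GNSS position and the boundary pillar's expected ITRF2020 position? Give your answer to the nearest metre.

Observed coordinate differences: Δφ = -0.00245°, Δλ = +0.00289°.
Converting to metres (1° lat = 111000 m, cos φ = 0.999489): observed ΔN = -272.0 m, observed ΔE = 320.6 m.
Subtracting the expected shift leaves a residual of -272.0 − (-284.7) = 12.7 m north and 320.6 − (289.9) = 30.7 m east.
Residual distance = √(12.7² + 30.7²) = 33.3 m.

33 m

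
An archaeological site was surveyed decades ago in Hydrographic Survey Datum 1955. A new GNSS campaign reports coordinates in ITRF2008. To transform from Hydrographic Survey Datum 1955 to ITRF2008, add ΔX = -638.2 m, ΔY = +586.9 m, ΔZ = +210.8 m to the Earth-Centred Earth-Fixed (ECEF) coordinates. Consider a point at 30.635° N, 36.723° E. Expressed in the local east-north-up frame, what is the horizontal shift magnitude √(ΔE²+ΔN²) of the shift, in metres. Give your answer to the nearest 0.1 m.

The local east axis at (φ, λ) is (−sin λ, cos λ, 0), so ΔE = −sin(36.723°)·(-638.2) + cos(36.723°)·586.9 = 852.03 m.
The local north axis is (−sin φ cos λ, −sin φ sin λ, cos φ), giving ΔN = 260.664 − 178.825 + 181.379 = 263.22 m.
Horizontal magnitude = √(ΔE² + ΔN²) = √(852.03² + 263.22²) = 891.76 m.

891.8 m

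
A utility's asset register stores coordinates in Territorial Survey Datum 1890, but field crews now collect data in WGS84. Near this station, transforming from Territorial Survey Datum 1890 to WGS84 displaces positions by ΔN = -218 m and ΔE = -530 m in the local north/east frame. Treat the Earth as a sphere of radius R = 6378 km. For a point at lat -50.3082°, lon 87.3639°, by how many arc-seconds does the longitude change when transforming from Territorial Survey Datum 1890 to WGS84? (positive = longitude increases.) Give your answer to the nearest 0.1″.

Δλ = -26.8″

At latitude -50.3082°, cos φ = 0.638658.
One radian of longitude at latitude φ spans R cos φ, so Δλ = ΔE / (R cos φ) = -530.0 / (6378000 × 0.638658) = -1.3011e-04 rad = -26.838″.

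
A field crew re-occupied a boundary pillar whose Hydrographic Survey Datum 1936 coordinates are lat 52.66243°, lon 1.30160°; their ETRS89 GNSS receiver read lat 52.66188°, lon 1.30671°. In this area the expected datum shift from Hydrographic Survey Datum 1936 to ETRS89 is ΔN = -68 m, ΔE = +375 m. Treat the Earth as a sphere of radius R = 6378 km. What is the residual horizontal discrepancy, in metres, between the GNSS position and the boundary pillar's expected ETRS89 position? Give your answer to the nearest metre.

31 m

Observed coordinate differences: Δφ = -0.00055°, Δλ = +0.00511°.
Converting to metres (1° lat = 111317 m, cos φ = 0.606510): observed ΔN = -61.2 m, observed ΔE = 345.0 m.
Subtracting the expected shift leaves a residual of -61.2 − (-68) = 6.8 m north and 345.0 − (375) = -30.0 m east.
Residual distance = √(6.8² + (-30.0)²) = 30.8 m.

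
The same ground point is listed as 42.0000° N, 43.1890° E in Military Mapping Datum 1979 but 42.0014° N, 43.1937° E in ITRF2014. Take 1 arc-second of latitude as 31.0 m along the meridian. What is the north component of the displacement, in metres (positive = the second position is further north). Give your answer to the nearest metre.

Δφ = 42.0014° − 42.0000° = +0.0014°; Δλ = 43.1937° − 43.1890° = +0.0047°.
1° of latitude = 3600 × 31.00 = 111600 m.
ΔN = Δφ × 111600 = 156.2 m; ΔE = Δλ × 111600 × cos(42.0000°) = +0.0047 × 111600 × 0.743145 = 389.8 m.

ΔN = 156 m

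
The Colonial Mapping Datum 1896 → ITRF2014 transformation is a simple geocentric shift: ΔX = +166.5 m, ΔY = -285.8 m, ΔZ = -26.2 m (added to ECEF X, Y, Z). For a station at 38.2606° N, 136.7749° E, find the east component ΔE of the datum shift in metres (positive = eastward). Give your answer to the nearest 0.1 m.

The local east axis at (φ, λ) is (−sin λ, cos λ, 0), so ΔE = −sin(136.7749°)·166.5 + cos(136.7749°)·(-285.8) = 94.22 m.

ΔE = 94.2 m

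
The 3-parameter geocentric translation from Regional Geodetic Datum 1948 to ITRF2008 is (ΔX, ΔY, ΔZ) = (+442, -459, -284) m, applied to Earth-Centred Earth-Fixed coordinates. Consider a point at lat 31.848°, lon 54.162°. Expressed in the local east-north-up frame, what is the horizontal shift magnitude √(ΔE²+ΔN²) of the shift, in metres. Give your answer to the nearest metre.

The local east axis at (φ, λ) is (−sin λ, cos λ, 0), so ΔE = −sin(54.162°)·442 + cos(54.162°)·(-459) = -627.06 m.
The local north axis is (−sin φ cos λ, −sin φ sin λ, cos φ), giving ΔN = -136.555 + 196.345 − 241.244 = -181.45 m.
Horizontal magnitude = √(ΔE² + ΔN²) = √((-627.06)² + (-181.45)²) = 652.79 m.

653 m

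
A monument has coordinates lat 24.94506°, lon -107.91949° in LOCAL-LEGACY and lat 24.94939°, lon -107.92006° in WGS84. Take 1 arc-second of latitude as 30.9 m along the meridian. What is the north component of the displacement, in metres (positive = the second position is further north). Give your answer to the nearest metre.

ΔN = 482 m

Δφ = 24.94939° − 24.94506° = +0.00433°; Δλ = -107.92006° − -107.91949° = -0.00057°.
1° of latitude = 3600 × 30.90 = 111240 m.
ΔN = Δφ × 111240 = 481.7 m; ΔE = Δλ × 111240 × cos(24.94506°) = -0.00057 × 111240 × 0.906713 = -57.5 m.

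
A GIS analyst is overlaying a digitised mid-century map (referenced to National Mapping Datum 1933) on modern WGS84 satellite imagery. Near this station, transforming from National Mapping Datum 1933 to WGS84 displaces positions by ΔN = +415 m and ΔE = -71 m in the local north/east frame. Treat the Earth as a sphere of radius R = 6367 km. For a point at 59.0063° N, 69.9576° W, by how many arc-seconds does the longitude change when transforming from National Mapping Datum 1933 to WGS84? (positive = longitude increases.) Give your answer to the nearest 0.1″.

At latitude 59.0063°, cos φ = 0.514944.
One radian of longitude at latitude φ spans R cos φ, so Δλ = ΔE / (R cos φ) = -71.0 / (6367000 × 0.514944) = -2.1655e-05 rad = -4.467″.

Δλ = -4.5″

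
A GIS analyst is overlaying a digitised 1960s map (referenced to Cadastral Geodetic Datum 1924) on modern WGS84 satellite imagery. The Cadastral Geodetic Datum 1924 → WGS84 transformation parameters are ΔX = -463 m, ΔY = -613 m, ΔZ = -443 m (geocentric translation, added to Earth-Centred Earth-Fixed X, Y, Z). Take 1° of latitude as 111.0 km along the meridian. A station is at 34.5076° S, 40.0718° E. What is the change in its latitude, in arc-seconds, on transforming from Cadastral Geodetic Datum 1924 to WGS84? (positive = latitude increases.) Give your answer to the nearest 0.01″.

Δφ = -25.60″

sin φ = -0.566516, cos φ = 0.824051, sin λ = 0.643747, cos λ = 0.765238.
North component: ΔN = −sin φ cos λ·ΔX − sin φ sin λ·ΔY + cos φ·ΔZ = −(-0.566516)(0.765238)(-463) − (-0.566516)(0.643747)(-613) + (0.824051)(-443) = -789.33 m.
1° of latitude spans 111000 m, so Δφ = -789.33 / 111000 × 3600 = -25.600″.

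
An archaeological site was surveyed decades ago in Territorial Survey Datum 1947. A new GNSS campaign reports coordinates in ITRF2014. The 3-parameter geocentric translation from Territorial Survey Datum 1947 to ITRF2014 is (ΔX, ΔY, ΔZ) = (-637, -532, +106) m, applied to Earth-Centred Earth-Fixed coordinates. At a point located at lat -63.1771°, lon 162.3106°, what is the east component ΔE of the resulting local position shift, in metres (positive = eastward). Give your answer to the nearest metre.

At φ = -63.1771°, λ = 162.3106°: sin φ = -0.892406, cos φ = 0.451234, sin λ = 0.303857, cos λ = -0.952718.
ΔE = −sin λ·ΔX + cos λ·ΔY = −(0.303857)·(-637) + (-0.952718)·(-532) = 700.40 m.

ΔE = 700 m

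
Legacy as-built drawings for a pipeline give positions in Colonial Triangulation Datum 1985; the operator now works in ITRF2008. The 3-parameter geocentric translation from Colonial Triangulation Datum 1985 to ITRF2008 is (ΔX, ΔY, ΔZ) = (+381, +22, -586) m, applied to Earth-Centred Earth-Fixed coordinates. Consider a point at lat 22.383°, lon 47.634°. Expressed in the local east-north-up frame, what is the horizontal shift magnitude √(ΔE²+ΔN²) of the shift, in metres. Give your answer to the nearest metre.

The local east axis at (φ, λ) is (−sin λ, cos λ, 0), so ΔE = −sin(47.634°)·381 + cos(47.634°)·22 = -266.68 m.
The local north axis is (−sin φ cos λ, −sin φ sin λ, cos φ), giving ΔN = -97.766 − 6.190 − 541.850 = -645.81 m.
Horizontal magnitude = √(ΔE² + ΔN²) = √((-266.68)² + (-645.81)²) = 698.70 m.

699 m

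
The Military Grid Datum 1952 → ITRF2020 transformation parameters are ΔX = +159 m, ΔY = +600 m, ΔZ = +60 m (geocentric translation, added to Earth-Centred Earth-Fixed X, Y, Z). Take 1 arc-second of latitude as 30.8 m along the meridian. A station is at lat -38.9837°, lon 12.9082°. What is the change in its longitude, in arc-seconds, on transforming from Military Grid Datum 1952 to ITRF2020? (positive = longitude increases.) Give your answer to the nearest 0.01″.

sin φ = -0.629099, cos φ = 0.777325, sin λ = 0.223390, cos λ = 0.974729.
East component: ΔE = −sin λ·ΔX + cos λ·ΔY = −(0.223390)(159) + (0.974729)(600) = 549.32 m.
1° of latitude spans 3600 × 30.80 = 110880 m; at latitude φ, 1° of longitude spans that × cos φ = 86189.8 m, so Δλ = 549.32 / 86189.8 × 3600 = 22.944″.

Δλ = 22.94″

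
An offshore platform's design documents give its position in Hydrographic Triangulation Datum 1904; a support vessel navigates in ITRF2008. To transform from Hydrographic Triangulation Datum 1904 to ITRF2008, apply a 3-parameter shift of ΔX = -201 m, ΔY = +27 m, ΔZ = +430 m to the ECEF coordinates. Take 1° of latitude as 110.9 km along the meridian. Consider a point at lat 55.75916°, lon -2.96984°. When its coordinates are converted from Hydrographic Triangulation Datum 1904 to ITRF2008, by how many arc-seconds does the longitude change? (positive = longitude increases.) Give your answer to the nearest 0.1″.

sin φ = 0.826680, cos φ = 0.562673, sin λ = -0.051810, cos λ = 0.998657.
East component: ΔE = −sin λ·ΔX + cos λ·ΔY = −(-0.051810)(-201) + (0.998657)(27) = 16.55 m.
1° of latitude spans 110900 m; at latitude φ, 1° of longitude spans that × cos φ = 62400.4 m, so Δλ = 16.55 / 62400.4 × 3600 = 0.955″.

Δλ = 1.0″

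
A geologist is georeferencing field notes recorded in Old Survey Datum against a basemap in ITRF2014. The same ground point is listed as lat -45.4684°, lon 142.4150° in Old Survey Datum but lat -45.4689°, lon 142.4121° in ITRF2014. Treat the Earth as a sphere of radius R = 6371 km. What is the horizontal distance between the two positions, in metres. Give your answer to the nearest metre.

Δφ = -45.4689° − -45.4684° = -0.0005°; Δλ = 142.4121° − 142.4150° = -0.0029°.
1° along a meridian = πR/180 = 111195 m.
ΔN = Δφ × 111195 = -55.6 m; ΔE = Δλ × 111195 × cos(-45.4684°) = -0.0029 × 111195 × 0.701303 = -226.1 m.
Distance = √(ΔE² + ΔN²) = √((-226.1)² + (-55.6)²) = 232.9 m.

233 m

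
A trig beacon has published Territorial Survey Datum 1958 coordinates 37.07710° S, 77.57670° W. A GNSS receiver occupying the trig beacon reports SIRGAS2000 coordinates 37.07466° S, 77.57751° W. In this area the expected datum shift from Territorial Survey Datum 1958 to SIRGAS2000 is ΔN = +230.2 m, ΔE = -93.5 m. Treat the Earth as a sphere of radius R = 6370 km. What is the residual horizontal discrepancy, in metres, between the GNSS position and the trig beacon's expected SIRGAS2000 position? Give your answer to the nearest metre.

Observed coordinate differences: Δφ = +0.00244°, Δλ = -0.00081°.
Converting to metres (1° lat = 111177 m, cos φ = 0.797825): observed ΔN = 271.3 m, observed ΔE = -71.8 m.
Subtracting the expected shift leaves a residual of 271.3 − (230.2) = 41.1 m north and -71.8 − (-93.5) = 21.7 m east.
Residual distance = √(41.1² + 21.7²) = 46.4 m.

46 m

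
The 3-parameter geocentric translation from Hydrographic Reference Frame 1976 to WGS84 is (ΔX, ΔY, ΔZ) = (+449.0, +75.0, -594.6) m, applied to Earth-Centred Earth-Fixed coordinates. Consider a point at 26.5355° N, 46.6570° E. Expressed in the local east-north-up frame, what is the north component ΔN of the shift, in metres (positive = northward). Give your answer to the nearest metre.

At φ = 26.5355°, λ = 46.6570°: sin φ = 0.446752, cos φ = 0.894658, sin λ = 0.727258, cos λ = 0.686364.
ΔN = −sin φ cos λ·ΔX − sin φ sin λ·ΔY + cos φ·ΔZ = −(0.446752)(0.686364)(449.0) − (0.446752)(0.727258)(75.0) + (0.894658)(-594.6) = -694.01 m.

ΔN = -694 m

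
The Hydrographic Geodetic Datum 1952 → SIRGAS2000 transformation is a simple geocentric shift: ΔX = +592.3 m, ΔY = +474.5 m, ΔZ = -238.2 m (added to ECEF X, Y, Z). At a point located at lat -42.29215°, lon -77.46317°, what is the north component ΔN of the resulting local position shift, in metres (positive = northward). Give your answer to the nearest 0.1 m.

At φ = -42.29215°, λ = -77.46317°: sin φ = -0.672911, cos φ = 0.739723, sin λ = -0.976157, cos λ = 0.217067.
ΔN = −sin φ cos λ·ΔX − sin φ sin λ·ΔY + cos φ·ΔZ = −(-0.672911)(0.217067)(592.3) − (-0.672911)(-0.976157)(474.5) + (0.739723)(-238.2) = -401.37 m.

ΔN = -401.4 m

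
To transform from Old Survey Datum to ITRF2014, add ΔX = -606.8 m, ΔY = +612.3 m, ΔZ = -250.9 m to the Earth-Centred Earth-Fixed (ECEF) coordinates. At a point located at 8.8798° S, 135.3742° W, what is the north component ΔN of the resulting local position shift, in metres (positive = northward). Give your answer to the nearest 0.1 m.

The local north axis is (−sin φ cos λ, −sin φ sin λ, cos φ), giving ΔN = 66.664 − 66.395 − 247.893 = -247.62 m.

ΔN = -247.6 m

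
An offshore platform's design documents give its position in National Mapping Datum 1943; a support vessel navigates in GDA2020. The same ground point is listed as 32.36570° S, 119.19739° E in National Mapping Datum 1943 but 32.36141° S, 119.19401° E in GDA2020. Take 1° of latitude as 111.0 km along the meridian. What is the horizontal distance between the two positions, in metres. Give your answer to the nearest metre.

Δφ = -32.36141° − -32.36570° = +0.00429°; Δλ = 119.19401° − 119.19739° = -0.00338°.
ΔN = Δφ × 111000 = 476.2 m; ΔE = Δλ × 111000 × cos(-32.36570°) = -0.00338 × 111000 × 0.844649 = -316.9 m.
Distance = √(ΔE² + ΔN²) = √((-316.9)² + 476.2²) = 572.0 m.

572 m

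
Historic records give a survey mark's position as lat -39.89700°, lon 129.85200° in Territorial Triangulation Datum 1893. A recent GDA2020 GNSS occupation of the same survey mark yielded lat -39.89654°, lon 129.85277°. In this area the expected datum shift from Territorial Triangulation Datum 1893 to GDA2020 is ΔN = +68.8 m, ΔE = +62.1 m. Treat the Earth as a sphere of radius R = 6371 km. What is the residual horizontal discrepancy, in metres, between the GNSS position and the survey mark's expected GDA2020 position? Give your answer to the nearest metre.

18 m

Observed coordinate differences: Δφ = +0.00046°, Δλ = +0.00077°.
Converting to metres (1° lat = 111195 m, cos φ = 0.767199): observed ΔN = 51.1 m, observed ΔE = 65.7 m.
Subtracting the expected shift leaves a residual of 51.1 − (68.8) = -17.7 m north and 65.7 − (62.1) = 3.6 m east.
Residual distance = √((-17.7)² + 3.6²) = 18.0 m.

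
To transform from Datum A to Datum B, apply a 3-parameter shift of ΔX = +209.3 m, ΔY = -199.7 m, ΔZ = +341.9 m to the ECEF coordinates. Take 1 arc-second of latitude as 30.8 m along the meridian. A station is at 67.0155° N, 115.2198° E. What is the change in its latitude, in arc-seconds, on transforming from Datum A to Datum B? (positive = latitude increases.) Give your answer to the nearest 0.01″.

sin φ = 0.920611, cos φ = 0.390482, sin λ = 0.904680, cos λ = -0.426092.
North component: ΔN = −sin φ cos λ·ΔX − sin φ sin λ·ΔY + cos φ·ΔZ = −(0.920611)(-0.426092)(209.3) − (0.920611)(0.904680)(-199.7) + (0.390482)(341.9) = 381.93 m.
1° of latitude spans 3600 × 30.80 = 110880 m, so Δφ = 381.93 / 110880 × 3600 = 12.400″.

Δφ = 12.40″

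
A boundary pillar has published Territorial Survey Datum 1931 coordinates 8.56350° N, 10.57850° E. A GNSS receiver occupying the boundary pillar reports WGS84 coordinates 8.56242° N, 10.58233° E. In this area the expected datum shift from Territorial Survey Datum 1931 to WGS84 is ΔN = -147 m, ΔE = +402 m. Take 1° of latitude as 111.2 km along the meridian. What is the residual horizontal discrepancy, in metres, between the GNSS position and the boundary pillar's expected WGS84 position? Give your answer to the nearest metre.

33 m

Observed coordinate differences: Δφ = -0.00108°, Δλ = +0.00383°.
Converting to metres (1° lat = 111200 m, cos φ = 0.988851): observed ΔN = -120.1 m, observed ΔE = 421.1 m.
Subtracting the expected shift leaves a residual of -120.1 − (-147) = 26.9 m north and 421.1 − (402) = 19.1 m east.
Residual distance = √(26.9² + 19.1²) = 33.0 m.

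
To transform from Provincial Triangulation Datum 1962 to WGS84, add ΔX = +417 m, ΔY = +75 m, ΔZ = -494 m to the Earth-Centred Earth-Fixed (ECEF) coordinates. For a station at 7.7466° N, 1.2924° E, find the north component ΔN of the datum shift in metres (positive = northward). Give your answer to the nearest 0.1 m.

At φ = 7.7466°, λ = 1.2924°: sin φ = 0.134792, cos φ = 0.990874, sin λ = 0.022555, cos λ = 0.999746.
ΔN = −sin φ cos λ·ΔX − sin φ sin λ·ΔY + cos φ·ΔZ = −(0.134792)(0.999746)(417) − (0.134792)(0.022555)(75) + (0.990874)(-494) = -545.91 m.

ΔN = -545.9 m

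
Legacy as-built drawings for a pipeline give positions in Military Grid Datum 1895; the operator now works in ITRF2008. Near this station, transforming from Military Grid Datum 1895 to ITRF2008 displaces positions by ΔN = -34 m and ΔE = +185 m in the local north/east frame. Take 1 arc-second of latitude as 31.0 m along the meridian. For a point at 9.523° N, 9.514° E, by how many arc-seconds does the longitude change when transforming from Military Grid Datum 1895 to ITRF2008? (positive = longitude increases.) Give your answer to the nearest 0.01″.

Δλ = 6.05″

At latitude 9.523°, cos φ = 0.986219.
1″ of longitude at this latitude = 31.00 × cos φ = 30.5728 m, so Δλ = 185.0 / 30.5728 = 6.051″.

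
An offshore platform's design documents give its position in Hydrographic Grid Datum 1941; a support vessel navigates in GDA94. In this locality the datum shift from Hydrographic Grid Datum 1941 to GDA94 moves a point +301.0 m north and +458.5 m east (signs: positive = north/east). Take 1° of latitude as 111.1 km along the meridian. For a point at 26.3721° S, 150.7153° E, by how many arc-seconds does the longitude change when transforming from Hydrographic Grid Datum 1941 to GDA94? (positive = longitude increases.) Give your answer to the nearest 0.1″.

At latitude -26.3721°, cos φ = 0.895928.
1° of longitude at this latitude = 111.1 × cos φ = 99.54 km, so Δλ = 458.5 / 99537.6 = 0.0046063° = 16.583″.

Δλ = 16.6″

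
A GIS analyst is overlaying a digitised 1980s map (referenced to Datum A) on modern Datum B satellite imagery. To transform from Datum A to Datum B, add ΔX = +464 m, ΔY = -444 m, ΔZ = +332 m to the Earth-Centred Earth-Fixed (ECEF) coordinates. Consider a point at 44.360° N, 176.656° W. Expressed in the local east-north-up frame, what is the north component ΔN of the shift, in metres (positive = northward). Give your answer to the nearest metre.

At φ = 44.360°, λ = -176.656°: sin φ = 0.699164, cos φ = 0.714961, sin λ = -0.058331, cos λ = -0.998297.
ΔN = −sin φ cos λ·ΔX − sin φ sin λ·ΔY + cos φ·ΔZ = −(0.699164)(-0.998297)(464) − (0.699164)(-0.058331)(-444) + (0.714961)(332) = 543.12 m.

ΔN = 543 m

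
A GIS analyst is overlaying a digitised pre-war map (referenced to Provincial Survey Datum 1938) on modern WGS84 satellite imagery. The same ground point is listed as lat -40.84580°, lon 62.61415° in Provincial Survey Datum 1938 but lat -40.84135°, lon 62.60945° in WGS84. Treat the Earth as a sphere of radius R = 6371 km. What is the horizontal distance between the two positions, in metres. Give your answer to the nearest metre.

633 m

Δφ = -40.84135° − -40.84580° = +0.00445°; Δλ = 62.60945° − 62.61415° = -0.00470°.
1° along a meridian = πR/180 = 111195 m.
ΔN = Δφ × 111195 = 494.8 m; ΔE = Δλ × 111195 × cos(-40.84580°) = -0.00470 × 111195 × 0.756472 = -395.3 m.
Distance = √(ΔE² + ΔN²) = √((-395.3)² + 494.8²) = 633.4 m.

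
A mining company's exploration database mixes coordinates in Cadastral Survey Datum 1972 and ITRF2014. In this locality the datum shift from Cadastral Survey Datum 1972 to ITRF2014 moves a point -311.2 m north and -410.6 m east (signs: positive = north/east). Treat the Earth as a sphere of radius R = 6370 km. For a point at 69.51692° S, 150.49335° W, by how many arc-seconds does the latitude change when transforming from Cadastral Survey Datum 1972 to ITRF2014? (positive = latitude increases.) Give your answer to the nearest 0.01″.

On a sphere of radius R, 1 rad of latitude = R, so Δφ = ΔN / R = -311.2 / 6370000 = -4.8854e-05 rad = -10.077″.

Δφ = -10.08″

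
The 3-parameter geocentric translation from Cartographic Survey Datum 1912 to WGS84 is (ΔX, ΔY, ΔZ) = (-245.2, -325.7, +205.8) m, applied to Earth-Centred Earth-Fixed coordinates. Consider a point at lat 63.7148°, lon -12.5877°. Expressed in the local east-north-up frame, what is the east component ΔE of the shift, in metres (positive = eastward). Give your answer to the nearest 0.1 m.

At φ = 63.7148°, λ = -12.5877°: sin φ = 0.896601, cos φ = 0.442840, sin λ = -0.217934, cos λ = 0.975964.
ΔE = −sin λ·ΔX + cos λ·ΔY = −(-0.217934)·(-245.2) + (0.975964)·(-325.7) = -371.31 m.

ΔE = -371.3 m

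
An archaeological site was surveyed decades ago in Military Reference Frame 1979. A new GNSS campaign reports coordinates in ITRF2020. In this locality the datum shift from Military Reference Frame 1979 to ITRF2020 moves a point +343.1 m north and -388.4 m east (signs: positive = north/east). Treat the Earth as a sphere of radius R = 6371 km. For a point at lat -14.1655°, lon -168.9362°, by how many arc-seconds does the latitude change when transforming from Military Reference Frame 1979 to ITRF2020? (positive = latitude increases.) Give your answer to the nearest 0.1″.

Δφ = 11.1″

On a sphere of radius R, 1 rad of latitude = R, so Δφ = ΔN / R = 343.1 / 6371000 = 5.3853e-05 rad = 11.108″.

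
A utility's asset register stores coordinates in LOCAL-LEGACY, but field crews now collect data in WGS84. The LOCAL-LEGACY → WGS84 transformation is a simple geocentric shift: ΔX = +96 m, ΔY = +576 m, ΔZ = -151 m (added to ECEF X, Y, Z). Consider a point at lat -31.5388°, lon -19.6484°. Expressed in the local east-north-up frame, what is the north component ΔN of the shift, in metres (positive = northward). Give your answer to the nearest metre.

ΔN = -183 m

The local north axis is (−sin φ cos λ, −sin φ sin λ, cos φ), giving ΔN = 47.291 − 101.308 − 128.695 = -182.71 m.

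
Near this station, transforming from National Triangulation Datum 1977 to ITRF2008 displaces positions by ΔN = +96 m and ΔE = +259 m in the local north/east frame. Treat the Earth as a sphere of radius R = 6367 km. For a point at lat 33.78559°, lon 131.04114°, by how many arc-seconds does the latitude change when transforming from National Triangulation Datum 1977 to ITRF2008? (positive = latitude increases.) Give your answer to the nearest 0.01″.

On a sphere of radius R, 1 rad of latitude = R, so Δφ = ΔN / R = 96.0 / 6367000 = 1.5078e-05 rad = 3.110″.

Δφ = 3.11″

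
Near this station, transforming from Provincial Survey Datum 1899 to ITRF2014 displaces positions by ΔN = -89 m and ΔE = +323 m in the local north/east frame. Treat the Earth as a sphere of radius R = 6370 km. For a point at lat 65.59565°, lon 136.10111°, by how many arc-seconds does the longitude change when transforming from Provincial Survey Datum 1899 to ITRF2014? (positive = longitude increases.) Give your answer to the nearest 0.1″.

Δλ = 25.3″

At latitude 65.59565°, cos φ = 0.413174.
One radian of longitude at latitude φ spans R cos φ, so Δλ = ΔE / (R cos φ) = 323.0 / (6370000 × 0.413174) = 1.2272e-04 rad = 25.314″.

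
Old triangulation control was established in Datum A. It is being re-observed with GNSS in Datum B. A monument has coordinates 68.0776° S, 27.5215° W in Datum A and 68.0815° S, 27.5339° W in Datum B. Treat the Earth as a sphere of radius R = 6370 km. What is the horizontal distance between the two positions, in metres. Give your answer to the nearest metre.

673 m

Δφ = -68.0815° − -68.0776° = -0.0039°; Δλ = -27.5339° − -27.5215° = -0.0124°.
1° along a meridian = πR/180 = 111177 m.
ΔN = Δφ × 111177 = -433.6 m; ΔE = Δλ × 111177 × cos(-68.0776°) = -0.0124 × 111177 × 0.373350 = -514.7 m.
Distance = √(ΔE² + ΔN²) = √((-514.7)² + (-433.6)²) = 673.0 m.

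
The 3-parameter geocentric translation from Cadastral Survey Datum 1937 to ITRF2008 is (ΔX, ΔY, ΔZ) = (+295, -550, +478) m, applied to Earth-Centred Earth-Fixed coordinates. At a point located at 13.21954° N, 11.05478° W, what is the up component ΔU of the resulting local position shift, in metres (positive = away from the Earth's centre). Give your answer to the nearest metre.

ΔU = 494 m

The local up (radial) axis is (cos φ cos λ, cos φ sin λ, sin φ), giving ΔU = 281.854 + 102.666 + 109.310 = 493.83 m.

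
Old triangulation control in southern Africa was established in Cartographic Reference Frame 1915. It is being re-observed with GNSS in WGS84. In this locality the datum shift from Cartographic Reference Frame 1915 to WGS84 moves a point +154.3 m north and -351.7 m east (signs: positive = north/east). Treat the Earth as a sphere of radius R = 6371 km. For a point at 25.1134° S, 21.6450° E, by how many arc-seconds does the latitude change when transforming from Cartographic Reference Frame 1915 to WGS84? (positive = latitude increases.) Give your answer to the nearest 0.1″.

On a sphere of radius R, 1 rad of latitude = R, so Δφ = ΔN / R = 154.3 / 6371000 = 2.4219e-05 rad = 4.996″.

Δφ = 5.0″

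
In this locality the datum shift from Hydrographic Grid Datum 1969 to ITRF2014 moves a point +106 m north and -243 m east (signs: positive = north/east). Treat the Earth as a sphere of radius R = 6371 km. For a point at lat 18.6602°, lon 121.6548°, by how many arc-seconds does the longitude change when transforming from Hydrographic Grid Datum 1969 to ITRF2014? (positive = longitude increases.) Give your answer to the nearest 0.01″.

Δλ = -8.30″

At latitude 18.6602°, cos φ = 0.947433.
One radian of longitude at latitude φ spans R cos φ, so Δλ = ΔE / (R cos φ) = -243.0 / (6371000 × 0.947433) = -4.0258e-05 rad = -8.304″.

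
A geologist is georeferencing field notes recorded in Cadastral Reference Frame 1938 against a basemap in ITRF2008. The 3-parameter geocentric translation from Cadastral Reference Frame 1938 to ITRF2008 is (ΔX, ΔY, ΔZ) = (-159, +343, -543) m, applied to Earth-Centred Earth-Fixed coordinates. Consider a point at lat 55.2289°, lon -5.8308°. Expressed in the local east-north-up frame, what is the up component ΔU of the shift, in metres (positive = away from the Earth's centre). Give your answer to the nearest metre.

ΔU = -556 m

The local up (radial) axis is (cos φ cos λ, cos φ sin λ, sin φ), giving ΔU = -90.208 − 19.873 − 446.040 = -556.12 m.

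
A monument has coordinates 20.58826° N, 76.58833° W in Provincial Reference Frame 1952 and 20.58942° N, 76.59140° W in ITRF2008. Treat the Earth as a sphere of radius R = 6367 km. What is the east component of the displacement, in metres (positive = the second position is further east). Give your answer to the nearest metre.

Δφ = 20.58942° − 20.58826° = +0.00116°; Δλ = -76.59140° − -76.58833° = -0.00307°.
1° along a meridian = πR/180 = 111125 m.
ΔN = Δφ × 111125 = 128.9 m; ΔE = Δλ × 111125 × cos(20.58826°) = -0.00307 × 111125 × 0.936132 = -319.4 m.

ΔE = -319 m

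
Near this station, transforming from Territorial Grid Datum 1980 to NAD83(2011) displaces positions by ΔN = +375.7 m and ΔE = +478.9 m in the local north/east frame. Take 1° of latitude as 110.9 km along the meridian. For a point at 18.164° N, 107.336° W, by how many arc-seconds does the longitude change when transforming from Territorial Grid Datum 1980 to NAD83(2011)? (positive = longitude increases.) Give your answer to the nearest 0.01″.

Δλ = 16.36″

At latitude 18.164°, cos φ = 0.950168.
1° of longitude at this latitude = 110.9 × cos φ = 105.37 km, so Δλ = 478.9 / 105373.6 = 0.0045448° = 16.361″.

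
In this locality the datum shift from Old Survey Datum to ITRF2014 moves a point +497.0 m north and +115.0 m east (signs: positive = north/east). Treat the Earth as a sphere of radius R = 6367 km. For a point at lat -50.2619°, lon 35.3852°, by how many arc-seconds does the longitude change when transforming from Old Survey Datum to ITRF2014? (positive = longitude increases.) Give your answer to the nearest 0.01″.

Δλ = 5.83″

At latitude -50.2619°, cos φ = 0.639279.
One radian of longitude at latitude φ spans R cos φ, so Δλ = ΔE / (R cos φ) = 115.0 / (6367000 × 0.639279) = 2.8254e-05 rad = 5.828″.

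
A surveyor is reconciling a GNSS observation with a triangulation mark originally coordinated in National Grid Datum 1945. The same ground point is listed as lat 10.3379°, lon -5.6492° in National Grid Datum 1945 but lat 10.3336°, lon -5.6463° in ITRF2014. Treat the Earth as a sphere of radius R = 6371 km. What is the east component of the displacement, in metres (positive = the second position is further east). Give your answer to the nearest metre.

Δφ = 10.3336° − 10.3379° = -0.0043°; Δλ = -5.6463° − -5.6492° = +0.0029°.
1° along a meridian = πR/180 = 111195 m.
ΔN = Δφ × 111195 = -478.1 m; ΔE = Δλ × 111195 × cos(10.3379°) = +0.0029 × 111195 × 0.983767 = 317.2 m.

ΔE = 317 m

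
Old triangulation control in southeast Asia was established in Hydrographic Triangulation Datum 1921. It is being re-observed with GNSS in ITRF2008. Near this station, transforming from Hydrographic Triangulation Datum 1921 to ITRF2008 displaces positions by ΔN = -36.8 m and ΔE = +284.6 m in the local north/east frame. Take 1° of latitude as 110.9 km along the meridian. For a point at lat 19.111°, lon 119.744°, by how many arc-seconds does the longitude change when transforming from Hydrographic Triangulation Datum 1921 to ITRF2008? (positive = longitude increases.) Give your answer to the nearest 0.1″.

At latitude 19.111°, cos φ = 0.944886.
1° of longitude at this latitude = 110.9 × cos φ = 104.79 km, so Δλ = 284.6 / 104787.9 = 0.0027160° = 9.777″.

Δλ = 9.8″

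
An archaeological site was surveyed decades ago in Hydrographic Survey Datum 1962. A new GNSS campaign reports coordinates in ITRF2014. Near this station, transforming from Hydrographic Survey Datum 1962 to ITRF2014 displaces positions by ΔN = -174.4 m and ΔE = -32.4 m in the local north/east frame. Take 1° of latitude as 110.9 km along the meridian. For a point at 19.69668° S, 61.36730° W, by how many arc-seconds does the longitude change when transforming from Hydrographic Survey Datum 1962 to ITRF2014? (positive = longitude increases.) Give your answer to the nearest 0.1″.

At latitude -19.69668°, cos φ = 0.941490.
1° of longitude at this latitude = 110.9 × cos φ = 104.41 km, so Δλ = -32.4 / 104411.2 = -0.0003103° = -1.117″.

Δλ = -1.1″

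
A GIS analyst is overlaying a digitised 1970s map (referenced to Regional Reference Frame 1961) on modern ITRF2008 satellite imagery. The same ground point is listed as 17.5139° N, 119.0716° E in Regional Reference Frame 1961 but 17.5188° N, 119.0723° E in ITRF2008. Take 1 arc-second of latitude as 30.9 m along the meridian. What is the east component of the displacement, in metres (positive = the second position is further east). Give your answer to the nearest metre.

ΔE = 74 m

Δφ = 17.5188° − 17.5139° = +0.0049°; Δλ = 119.0723° − 119.0716° = +0.0007°.
1° of latitude = 3600 × 30.90 = 111240 m.
ΔN = Δφ × 111240 = 545.1 m; ΔE = Δλ × 111240 × cos(17.5139°) = +0.0007 × 111240 × 0.953644 = 74.3 m.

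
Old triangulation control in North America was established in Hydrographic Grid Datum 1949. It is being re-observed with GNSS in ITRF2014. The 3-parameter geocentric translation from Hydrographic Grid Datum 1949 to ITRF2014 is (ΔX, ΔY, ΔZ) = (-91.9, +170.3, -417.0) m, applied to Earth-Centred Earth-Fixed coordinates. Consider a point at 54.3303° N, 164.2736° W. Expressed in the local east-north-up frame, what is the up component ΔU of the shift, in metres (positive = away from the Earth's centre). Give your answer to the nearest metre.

ΔU = -314 m

At φ = 54.3303°, λ = -164.2736°: sin φ = 0.812392, cos φ = 0.583112, sin λ = -0.271044, cos λ = -0.962567.
ΔU = cos φ cos λ·ΔX + cos φ sin λ·ΔY + sin φ·ΔZ = (0.583112)(-0.962567)(-91.9) + (0.583112)(-0.271044)(170.3) + (0.812392)(-417.0) = -314.10 m.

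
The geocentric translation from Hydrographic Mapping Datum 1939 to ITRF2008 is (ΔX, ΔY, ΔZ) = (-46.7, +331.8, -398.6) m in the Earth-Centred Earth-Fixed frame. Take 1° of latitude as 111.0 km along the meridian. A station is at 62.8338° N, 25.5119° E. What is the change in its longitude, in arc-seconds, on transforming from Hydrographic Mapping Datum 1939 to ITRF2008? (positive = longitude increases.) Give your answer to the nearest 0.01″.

sin φ = 0.889686, cos φ = 0.456573, sin λ = 0.430699, cos λ = 0.902496.
East component: ΔE = −sin λ·ΔX + cos λ·ΔY = −(0.430699)(-46.7) + (0.902496)(331.8) = 319.56 m.
1° of latitude spans 111000 m; at latitude φ, 1° of longitude spans that × cos φ = 50679.6 m, so Δλ = 319.56 / 50679.6 × 3600 = 22.700″.

Δλ = 22.70″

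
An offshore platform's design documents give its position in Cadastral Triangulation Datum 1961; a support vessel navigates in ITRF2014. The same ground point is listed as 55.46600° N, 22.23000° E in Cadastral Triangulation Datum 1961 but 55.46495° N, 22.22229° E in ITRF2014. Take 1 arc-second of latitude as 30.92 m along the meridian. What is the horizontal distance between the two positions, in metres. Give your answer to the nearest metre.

500 m

Δφ = 55.46495° − 55.46600° = -0.00105°; Δλ = 22.22229° − 22.23000° = -0.00771°.
1° of latitude = 3600 × 30.92 = 111312 m.
ΔN = Δφ × 111312 = -116.9 m; ΔE = Δλ × 111312 × cos(55.46600°) = -0.00771 × 111312 × 0.566895 = -486.5 m.
Distance = √(ΔE² + ΔN²) = √((-486.5)² + (-116.9)²) = 500.4 m.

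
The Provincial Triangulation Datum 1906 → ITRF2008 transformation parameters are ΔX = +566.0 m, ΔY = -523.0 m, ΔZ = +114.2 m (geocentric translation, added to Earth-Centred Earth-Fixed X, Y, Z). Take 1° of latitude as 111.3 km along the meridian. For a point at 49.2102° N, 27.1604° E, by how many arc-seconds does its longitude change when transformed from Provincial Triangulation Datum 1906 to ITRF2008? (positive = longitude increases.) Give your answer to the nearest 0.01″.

Δλ = -35.83″

sin φ = 0.757111, cos φ = 0.653286, sin λ = 0.456483, cos λ = 0.889732.
East component: ΔE = −sin λ·ΔX + cos λ·ΔY = −(0.456483)(566.0) + (0.889732)(-523.0) = -723.70 m.
1° of latitude spans 111300 m; at latitude φ, 1° of longitude spans that × cos φ = 72710.7 m, so Δλ = -723.70 / 72710.7 × 3600 = -35.831″.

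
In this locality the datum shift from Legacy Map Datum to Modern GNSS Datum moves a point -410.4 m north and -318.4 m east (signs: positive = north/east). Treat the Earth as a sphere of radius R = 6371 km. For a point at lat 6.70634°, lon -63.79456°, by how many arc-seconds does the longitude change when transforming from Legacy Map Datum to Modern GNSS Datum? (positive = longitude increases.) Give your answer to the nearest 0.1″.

Δλ = -10.4″

At latitude 6.70634°, cos φ = 0.993158.
One radian of longitude at latitude φ spans R cos φ, so Δλ = ΔE / (R cos φ) = -318.4 / (6371000 × 0.993158) = -5.0321e-05 rad = -10.379″.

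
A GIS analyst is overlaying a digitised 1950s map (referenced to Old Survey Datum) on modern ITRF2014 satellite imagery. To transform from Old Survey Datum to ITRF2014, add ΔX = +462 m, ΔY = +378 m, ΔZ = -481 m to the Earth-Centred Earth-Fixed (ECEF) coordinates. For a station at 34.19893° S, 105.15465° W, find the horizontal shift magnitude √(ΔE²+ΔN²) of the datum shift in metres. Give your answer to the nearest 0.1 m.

At φ = -34.19893°, λ = -105.15465°: sin φ = -0.562068, cos φ = 0.827091, sin λ = -0.965224, cos λ = -0.261425.
ΔE = −sin λ·ΔX + cos λ·ΔY = −(-0.965224)·(462) + (-0.261425)·(378) = 347.11 m.
ΔN = −sin φ cos λ·ΔX − sin φ sin λ·ΔY + cos φ·ΔZ = −(-0.562068)(-0.261425)(462) − (-0.562068)(-0.965224)(378) + (0.827091)(-481) = -670.79 m.
Horizontal magnitude = √(ΔE² + ΔN²) = √(347.11² + (-670.79)²) = 755.28 m.

755.3 m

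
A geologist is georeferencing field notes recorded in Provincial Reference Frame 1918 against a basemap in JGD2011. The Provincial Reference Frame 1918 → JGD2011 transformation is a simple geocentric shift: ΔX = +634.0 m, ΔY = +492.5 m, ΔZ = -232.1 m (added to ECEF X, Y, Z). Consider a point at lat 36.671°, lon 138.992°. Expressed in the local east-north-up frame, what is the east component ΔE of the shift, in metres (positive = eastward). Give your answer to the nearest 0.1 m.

ΔE = -787.7 m

The local east axis at (φ, λ) is (−sin λ, cos λ, 0), so ΔE = −sin(138.992°)·634.0 + cos(138.992°)·492.5 = -787.66 m.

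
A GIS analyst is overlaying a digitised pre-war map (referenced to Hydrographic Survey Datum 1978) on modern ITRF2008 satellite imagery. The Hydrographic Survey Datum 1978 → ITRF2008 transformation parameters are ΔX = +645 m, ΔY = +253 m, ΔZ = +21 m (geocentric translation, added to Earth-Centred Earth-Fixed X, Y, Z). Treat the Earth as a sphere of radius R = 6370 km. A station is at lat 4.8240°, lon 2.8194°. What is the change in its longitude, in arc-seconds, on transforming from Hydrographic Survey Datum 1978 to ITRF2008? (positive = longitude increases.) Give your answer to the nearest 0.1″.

Δλ = 7.2″

sin φ = 0.084095, cos φ = 0.996458, sin λ = 0.049188, cos λ = 0.998790.
East component: ΔE = −sin λ·ΔX + cos λ·ΔY = −(0.049188)(645) + (0.998790)(253) = 220.97 m.
1° of latitude spans πR/180 = 111177 m; at latitude φ, 1° of longitude spans that × cos φ = 110783.7 m, so Δλ = 220.97 / 110783.7 × 3600 = 7.181″.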